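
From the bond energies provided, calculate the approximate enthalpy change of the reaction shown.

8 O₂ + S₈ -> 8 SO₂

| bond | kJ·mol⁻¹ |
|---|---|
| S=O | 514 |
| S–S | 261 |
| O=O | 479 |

Bonds broken (reactants):
  O=O: 8 × 479 = 3832
  S–S: 8 × 261 = 2088
  Σ(broken) = 5920 kJ
Bonds formed (products):
  S=O: 16 × 514 = 8224
  Σ(formed) = 8224 kJ
ΔH = Σ(broken) − Σ(formed) = 5920 − 8224 = −2304 kJ

ΔH ≈ −2304 kJ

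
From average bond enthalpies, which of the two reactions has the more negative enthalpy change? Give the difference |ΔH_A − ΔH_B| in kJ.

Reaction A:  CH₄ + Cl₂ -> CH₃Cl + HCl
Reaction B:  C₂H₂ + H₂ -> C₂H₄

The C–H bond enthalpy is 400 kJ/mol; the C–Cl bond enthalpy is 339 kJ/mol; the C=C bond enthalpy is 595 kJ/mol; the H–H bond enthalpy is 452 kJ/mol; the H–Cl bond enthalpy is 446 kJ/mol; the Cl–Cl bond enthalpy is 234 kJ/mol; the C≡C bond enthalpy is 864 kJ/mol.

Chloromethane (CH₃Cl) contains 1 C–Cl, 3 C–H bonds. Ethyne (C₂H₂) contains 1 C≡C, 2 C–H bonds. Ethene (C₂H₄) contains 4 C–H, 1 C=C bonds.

Reaction A:
  Bonds broken (reactants):
    C–H: 4 × 400 = 1600
    Cl–Cl: 1 × 234 = 234
    Σ(broken) = 1834 kJ
  Bonds formed (products):
    C–Cl: 1 × 339 = 339
    C–H: 3 × 400 = 1200
    H–Cl: 1 × 446 = 446
    Σ(formed) = 1985 kJ
  ΔH_A = 1834 − 1985 = −151 kJ
Reaction B:
  Bonds broken (reactants):
    C≡C: 1 × 864 = 864
    C–H: 2 × 400 = 800
    H–H: 1 × 452 = 452
    Σ(broken) = 2116 kJ
  Bonds formed (products):
    C–H: 4 × 400 = 1600
    C=C: 1 × 595 = 595
    Σ(formed) = 2195 kJ
  ΔH_B = 2116 − 2195 = −79 kJ
ΔH_A − ΔH_B = −72 kJ, so reaction A has the more negative ΔH; |ΔH_A − ΔH_B| = 72 kJ.

Reaction A, by 72 kJ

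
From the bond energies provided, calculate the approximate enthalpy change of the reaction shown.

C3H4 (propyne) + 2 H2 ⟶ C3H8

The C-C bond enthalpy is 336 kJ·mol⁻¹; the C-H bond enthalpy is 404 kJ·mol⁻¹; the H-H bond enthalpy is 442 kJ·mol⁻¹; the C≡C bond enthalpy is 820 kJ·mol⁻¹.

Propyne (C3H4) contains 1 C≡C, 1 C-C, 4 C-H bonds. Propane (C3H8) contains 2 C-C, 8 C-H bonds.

ΔH ≈ −248 kJ

Bonds broken (reactants):
  C≡C: 1 × 820 = 820
  C-C: 1 × 336 = 336
  C-H: 4 × 404 = 1616
  H-H: 2 × 442 = 884
  Σ(broken) = 3656 kJ
Bonds formed (products):
  C-C: 2 × 336 = 672
  C-H: 8 × 404 = 3232
  Σ(formed) = 3904 kJ
ΔH = Σ(broken) − Σ(formed) = 3656 − 3904 = −248 kJ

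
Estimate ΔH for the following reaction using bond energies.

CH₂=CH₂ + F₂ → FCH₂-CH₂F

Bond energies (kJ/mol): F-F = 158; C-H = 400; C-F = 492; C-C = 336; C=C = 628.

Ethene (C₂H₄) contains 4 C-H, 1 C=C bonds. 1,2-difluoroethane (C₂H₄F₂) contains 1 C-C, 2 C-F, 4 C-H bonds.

Bonds broken (reactants):
  C-H: 4 × 400 = 1600
  C=C: 1 × 628 = 628
  F-F: 1 × 158 = 158
  Σ(broken) = 2386 kJ
Bonds formed (products):
  C-C: 1 × 336 = 336
  C-F: 2 × 492 = 984
  C-H: 4 × 400 = 1600
  Σ(formed) = 2920 kJ
ΔH = Σ(broken) − Σ(formed) = 2386 − 2920 = −534 kJ

ΔH ≈ −534 kJ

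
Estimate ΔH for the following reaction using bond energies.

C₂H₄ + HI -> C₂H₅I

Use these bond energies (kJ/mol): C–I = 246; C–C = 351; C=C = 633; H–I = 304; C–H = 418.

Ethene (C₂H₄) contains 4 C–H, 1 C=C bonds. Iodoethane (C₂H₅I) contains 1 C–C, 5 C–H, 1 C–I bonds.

ΔH ≈ −78 kJ

Bonds broken (reactants):
  C–H: 4 × 418 = 1672
  C=C: 1 × 633 = 633
  H–I: 1 × 304 = 304
  Σ(broken) = 2609 kJ
Bonds formed (products):
  C–C: 1 × 351 = 351
  C–H: 5 × 418 = 2090
  C–I: 1 × 246 = 246
  Σ(formed) = 2687 kJ
ΔH = Σ(broken) − Σ(formed) = 2609 − 2687 = −78 kJ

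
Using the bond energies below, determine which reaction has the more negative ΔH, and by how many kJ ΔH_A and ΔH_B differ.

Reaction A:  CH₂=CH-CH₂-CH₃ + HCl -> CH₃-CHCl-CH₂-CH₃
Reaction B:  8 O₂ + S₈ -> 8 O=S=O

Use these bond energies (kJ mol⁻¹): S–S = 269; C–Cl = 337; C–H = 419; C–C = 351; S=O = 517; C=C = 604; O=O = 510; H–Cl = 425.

Reaction A:
  Bonds broken (reactants):
    C–C: 2 × 351 = 702
    C–H: 8 × 419 = 3352
    C=C: 1 × 604 = 604
    H–Cl: 1 × 425 = 425
    Σ(broken) = 5083 kJ
  Bonds formed (products):
    C–C: 3 × 351 = 1053
    C–Cl: 1 × 337 = 337
    C–H: 9 × 419 = 3771
    Σ(formed) = 5161 kJ
  ΔH_A = 5083 − 5161 = −78 kJ
Reaction B:
  Bonds broken (reactants):
    O=O: 8 × 510 = 4080
    S–S: 8 × 269 = 2152
    Σ(broken) = 6232 kJ
  Bonds formed (products):
    S=O: 16 × 517 = 8272
    Σ(formed) = 8272 kJ
  ΔH_B = 6232 − 8272 = −2040 kJ
ΔH_A − ΔH_B = +1962 kJ, so reaction B has the more negative ΔH; |ΔH_A − ΔH_B| = 1962 kJ.

Reaction B, by 1962 kJ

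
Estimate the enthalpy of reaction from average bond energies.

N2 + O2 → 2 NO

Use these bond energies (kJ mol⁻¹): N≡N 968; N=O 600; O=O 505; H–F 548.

Bonds broken (reactants):
  N≡N: 1 × 968 = 968
  O=O: 1 × 505 = 505
  Σ(broken) = 1473 kJ
Bonds formed (products):
  N=O: 2 × 600 = 1200
  Σ(formed) = 1200 kJ
ΔH = Σ(broken) − Σ(formed) = 1473 − 1200 = +273 kJ

ΔH ≈ +273 kJ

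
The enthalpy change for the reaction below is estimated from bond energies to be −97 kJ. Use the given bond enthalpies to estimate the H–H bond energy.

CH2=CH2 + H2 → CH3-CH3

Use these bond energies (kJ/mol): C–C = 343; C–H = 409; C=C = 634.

Let D be the H–H bond energy.
Σ(broken) = 4×409 + 1×634 + 1×D = 2270 + D
Σ(formed) = 1×343 + 6×409 = 2797
ΔH = Σ(broken) − Σ(formed) = (2270 + D) − (2797) = −527 + D
Setting this equal to −97 kJ gives D = 430 kJ/mol.

D(H–H) ≈ 430 kJ/mol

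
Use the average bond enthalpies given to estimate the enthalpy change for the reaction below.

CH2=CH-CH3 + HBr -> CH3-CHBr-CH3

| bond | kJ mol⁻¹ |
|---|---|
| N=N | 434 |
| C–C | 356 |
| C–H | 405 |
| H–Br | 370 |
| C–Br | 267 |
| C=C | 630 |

ΔH ≈ −28 kJ

Bonds broken (reactants):
  C–C: 1 × 356 = 356
  C–H: 6 × 405 = 2430
  C=C: 1 × 630 = 630
  H–Br: 1 × 370 = 370
  Σ(broken) = 3786 kJ
Bonds formed (products):
  C–Br: 1 × 267 = 267
  C–C: 2 × 356 = 712
  C–H: 7 × 405 = 2835
  Σ(formed) = 3814 kJ
ΔH = Σ(broken) − Σ(formed) = 3786 − 3814 = −28 kJ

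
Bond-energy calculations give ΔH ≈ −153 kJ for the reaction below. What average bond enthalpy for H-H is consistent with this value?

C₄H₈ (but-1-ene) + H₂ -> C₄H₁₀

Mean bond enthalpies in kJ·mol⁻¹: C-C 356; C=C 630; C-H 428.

Let D be the H-H bond energy.
Σ(broken) = 2×356 + 8×428 + 1×630 + 1×D = 4766 + D
Σ(formed) = 3×356 + 10×428 = 5348
ΔH = Σ(broken) − Σ(formed) = (4766 + D) − (5348) = −582 + D
Setting this equal to −153 kJ gives D = 429 kJ/mol.

D(H-H) ≈ 429 kJ/mol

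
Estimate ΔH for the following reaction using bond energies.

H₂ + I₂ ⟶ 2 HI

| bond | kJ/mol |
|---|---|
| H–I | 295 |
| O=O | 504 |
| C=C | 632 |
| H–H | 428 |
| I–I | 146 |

Bonds broken (reactants):
  H–H: 1 × 428 = 428
  I–I: 1 × 146 = 146
  Σ(broken) = 574 kJ
Bonds formed (products):
  H–I: 2 × 295 = 590
  Σ(formed) = 590 kJ
ΔH = Σ(broken) − Σ(formed) = 574 − 590 = −16 kJ

ΔH ≈ −16 kJ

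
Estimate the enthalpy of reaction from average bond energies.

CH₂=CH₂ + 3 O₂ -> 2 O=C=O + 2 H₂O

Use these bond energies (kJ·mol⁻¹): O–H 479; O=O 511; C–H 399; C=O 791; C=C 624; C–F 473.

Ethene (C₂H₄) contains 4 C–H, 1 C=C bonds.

Bonds broken (reactants):
  C–H: 4 × 399 = 1596
  C=C: 1 × 624 = 624
  O=O: 3 × 511 = 1533
  Σ(broken) = 3753 kJ
Bonds formed (products):
  C=O: 4 × 791 = 3164
  O–H: 4 × 479 = 1916
  Σ(formed) = 5080 kJ
ΔH = Σ(broken) − Σ(formed) = 3753 − 5080 = −1327 kJ

ΔH ≈ −1327 kJ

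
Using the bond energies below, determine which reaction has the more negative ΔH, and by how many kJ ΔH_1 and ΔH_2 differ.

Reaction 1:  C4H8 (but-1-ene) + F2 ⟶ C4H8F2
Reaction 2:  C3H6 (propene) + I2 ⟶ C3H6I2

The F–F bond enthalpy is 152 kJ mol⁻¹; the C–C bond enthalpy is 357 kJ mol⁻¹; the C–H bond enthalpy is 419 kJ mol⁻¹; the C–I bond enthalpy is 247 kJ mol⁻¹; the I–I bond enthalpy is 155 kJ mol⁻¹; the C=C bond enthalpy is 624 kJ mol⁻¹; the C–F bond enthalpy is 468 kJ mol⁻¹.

Reaction 1, by 445 kJ

Reaction 1:
  Bonds broken (reactants):
    C–C: 2 × 357 = 714
    C–H: 8 × 419 = 3352
    C=C: 1 × 624 = 624
    F–F: 1 × 152 = 152
    Σ(broken) = 4842 kJ
  Bonds formed (products):
    C–C: 3 × 357 = 1071
    C–F: 2 × 468 = 936
    C–H: 8 × 419 = 3352
    Σ(formed) = 5359 kJ
  ΔH_1 = 4842 − 5359 = −517 kJ
Reaction 2:
  Bonds broken (reactants):
    C–C: 1 × 357 = 357
    C–H: 6 × 419 = 2514
    C=C: 1 × 624 = 624
    I–I: 1 × 155 = 155
    Σ(broken) = 3650 kJ
  Bonds formed (products):
    C–C: 2 × 357 = 714
    C–H: 6 × 419 = 2514
    C–I: 2 × 247 = 494
    Σ(formed) = 3722 kJ
  ΔH_2 = 3650 − 3722 = −72 kJ
ΔH_1 − ΔH_2 = −445 kJ, so reaction 1 has the more negative ΔH; |ΔH_1 − ΔH_2| = 445 kJ.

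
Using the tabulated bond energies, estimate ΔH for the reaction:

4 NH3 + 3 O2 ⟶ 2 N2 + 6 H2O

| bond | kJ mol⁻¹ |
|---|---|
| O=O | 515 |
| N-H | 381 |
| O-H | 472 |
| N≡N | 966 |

Bonds broken (reactants):
  N-H: 12 × 381 = 4572
  O=O: 3 × 515 = 1545
  Σ(broken) = 6117 kJ
Bonds formed (products):
  N≡N: 2 × 966 = 1932
  O-H: 12 × 472 = 5664
  Σ(formed) = 7596 kJ
ΔH = Σ(broken) − Σ(formed) = 6117 − 7596 = −1479 kJ

ΔH ≈ −1479 kJ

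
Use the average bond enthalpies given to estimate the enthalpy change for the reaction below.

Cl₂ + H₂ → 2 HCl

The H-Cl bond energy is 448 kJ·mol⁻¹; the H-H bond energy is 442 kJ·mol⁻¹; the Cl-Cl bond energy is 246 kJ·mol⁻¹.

Bonds broken (reactants):
  Cl-Cl: 1 × 246 = 246
  H-H: 1 × 442 = 442
  Σ(broken) = 688 kJ
Bonds formed (products):
  H-Cl: 2 × 448 = 896
  Σ(formed) = 896 kJ
ΔH = Σ(broken) − Σ(formed) = 688 − 896 = −208 kJ

ΔH ≈ −208 kJ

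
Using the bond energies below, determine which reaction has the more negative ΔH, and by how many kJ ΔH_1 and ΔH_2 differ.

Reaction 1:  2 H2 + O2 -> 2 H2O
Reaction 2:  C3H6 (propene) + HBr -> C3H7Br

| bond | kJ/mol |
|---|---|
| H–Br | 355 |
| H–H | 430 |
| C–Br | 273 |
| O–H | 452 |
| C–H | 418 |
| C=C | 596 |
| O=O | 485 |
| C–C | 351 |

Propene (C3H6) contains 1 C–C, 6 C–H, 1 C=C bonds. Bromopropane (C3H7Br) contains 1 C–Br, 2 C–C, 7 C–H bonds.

Reaction 1, by 372 kJ

Reaction 1:
  Bonds broken (reactants):
    H–H: 2 × 430 = 860
    O=O: 1 × 485 = 485
    Σ(broken) = 1345 kJ
  Bonds formed (products):
    O–H: 4 × 452 = 1808
    Σ(formed) = 1808 kJ
  ΔH_1 = 1345 − 1808 = −463 kJ
Reaction 2:
  Bonds broken (reactants):
    C–C: 1 × 351 = 351
    C–H: 6 × 418 = 2508
    C=C: 1 × 596 = 596
    H–Br: 1 × 355 = 355
    Σ(broken) = 3810 kJ
  Bonds formed (products):
    C–Br: 1 × 273 = 273
    C–C: 2 × 351 = 702
    C–H: 7 × 418 = 2926
    Σ(formed) = 3901 kJ
  ΔH_2 = 3810 − 3901 = −91 kJ
ΔH_1 − ΔH_2 = −372 kJ, so reaction 1 has the more negative ΔH; |ΔH_1 − ΔH_2| = 372 kJ.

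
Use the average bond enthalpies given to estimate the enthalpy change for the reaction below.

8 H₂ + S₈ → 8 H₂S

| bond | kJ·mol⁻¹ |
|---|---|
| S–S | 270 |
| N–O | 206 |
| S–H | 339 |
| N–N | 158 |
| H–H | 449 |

ΔH ≈ +328 kJ

Bonds broken (reactants):
  H–H: 8 × 449 = 3592
  S–S: 8 × 270 = 2160
  Σ(broken) = 5752 kJ
Bonds formed (products):
  S–H: 16 × 339 = 5424
  Σ(formed) = 5424 kJ
ΔH = Σ(broken) − Σ(formed) = 5752 − 5424 = +328 kJ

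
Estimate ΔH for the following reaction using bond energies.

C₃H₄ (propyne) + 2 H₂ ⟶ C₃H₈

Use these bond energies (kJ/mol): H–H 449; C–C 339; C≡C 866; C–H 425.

ΔH ≈ −275 kJ

Bonds broken (reactants):
  C≡C: 1 × 866 = 866
  C–C: 1 × 339 = 339
  C–H: 4 × 425 = 1700
  H–H: 2 × 449 = 898
  Σ(broken) = 3803 kJ
Bonds formed (products):
  C–C: 2 × 339 = 678
  C–H: 8 × 425 = 3400
  Σ(formed) = 4078 kJ
ΔH = Σ(broken) − Σ(formed) = 3803 − 4078 = −275 kJ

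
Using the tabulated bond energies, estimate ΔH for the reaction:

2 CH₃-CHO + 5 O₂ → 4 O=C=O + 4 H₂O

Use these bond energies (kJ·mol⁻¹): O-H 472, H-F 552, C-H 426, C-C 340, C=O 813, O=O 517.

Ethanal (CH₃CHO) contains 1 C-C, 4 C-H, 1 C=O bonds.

ΔH ≈ −1981 kJ

Bonds broken (reactants):
  C-C: 2 × 340 = 680
  C-H: 8 × 426 = 3408
  C=O: 2 × 813 = 1626
  O=O: 5 × 517 = 2585
  Σ(broken) = 8299 kJ
Bonds formed (products):
  C=O: 8 × 813 = 6504
  O-H: 8 × 472 = 3776
  Σ(formed) = 10280 kJ
ΔH = Σ(broken) − Σ(formed) = 8299 − 10280 = −1981 kJ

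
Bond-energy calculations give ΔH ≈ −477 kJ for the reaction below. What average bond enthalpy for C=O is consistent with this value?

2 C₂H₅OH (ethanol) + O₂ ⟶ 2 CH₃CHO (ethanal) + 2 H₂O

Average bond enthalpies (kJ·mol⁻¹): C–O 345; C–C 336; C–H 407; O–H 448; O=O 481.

Let D be the C=O bond energy.
Σ(broken) = 2×336 + 10×407 + 2×345 + 2×448 + 1×481 = 6809
Σ(formed) = 2×336 + 8×407 + 2×D + 4×448 = 5720 + 2D
ΔH = Σ(broken) − Σ(formed) = (6809) − (5720 + 2D) = +1089 − 2D
Setting this equal to −477 kJ gives 2D = 1566, so D = 783 kJ/mol.

D(C=O) ≈ 783 kJ/mol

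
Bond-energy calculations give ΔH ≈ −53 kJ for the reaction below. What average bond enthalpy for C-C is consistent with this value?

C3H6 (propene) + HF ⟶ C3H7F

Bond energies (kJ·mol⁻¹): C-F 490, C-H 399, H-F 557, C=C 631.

D(C-C) ≈ 352 kJ/mol

Let D be the C-C bond energy.
Σ(broken) = 1×D + 6×399 + 1×631 + 1×557 = 3582 + D
Σ(formed) = 2×D + 1×490 + 7×399 = 3283 + 2D
ΔH = Σ(broken) − Σ(formed) = (3582 + D) − (3283 + 2D) = +299 − D
Setting this equal to −53 kJ gives D = 352 kJ/mol.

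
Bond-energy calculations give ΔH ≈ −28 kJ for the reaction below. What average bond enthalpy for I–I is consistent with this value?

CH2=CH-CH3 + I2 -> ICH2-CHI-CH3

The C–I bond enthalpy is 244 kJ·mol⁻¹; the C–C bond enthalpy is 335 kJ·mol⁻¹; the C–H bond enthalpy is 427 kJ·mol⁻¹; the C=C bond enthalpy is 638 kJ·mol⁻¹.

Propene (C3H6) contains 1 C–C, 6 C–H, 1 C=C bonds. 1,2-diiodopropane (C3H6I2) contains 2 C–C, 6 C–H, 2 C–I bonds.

D(I–I) ≈ 157 kJ/mol

Let D be the I–I bond energy.
Σ(broken) = 1×335 + 6×427 + 1×638 + 1×D = 3535 + D
Σ(formed) = 2×335 + 6×427 + 2×244 = 3720
ΔH = Σ(broken) − Σ(formed) = (3535 + D) − (3720) = −185 + D
Setting this equal to −28 kJ gives D = 157 kJ/mol.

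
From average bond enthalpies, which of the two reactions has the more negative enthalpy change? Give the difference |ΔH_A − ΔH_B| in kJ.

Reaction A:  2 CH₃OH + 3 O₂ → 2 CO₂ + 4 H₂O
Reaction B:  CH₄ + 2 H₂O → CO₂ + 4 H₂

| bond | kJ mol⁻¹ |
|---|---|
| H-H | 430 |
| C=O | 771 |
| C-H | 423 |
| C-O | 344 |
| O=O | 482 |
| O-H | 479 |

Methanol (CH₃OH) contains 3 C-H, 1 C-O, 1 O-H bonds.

Reaction A, by 1632 kJ

Reaction A:
  Bonds broken (reactants):
    C-H: 6 × 423 = 2538
    C-O: 2 × 344 = 688
    O-H: 2 × 479 = 958
    O=O: 3 × 482 = 1446
    Σ(broken) = 5630 kJ
  Bonds formed (products):
    C=O: 4 × 771 = 3084
    O-H: 8 × 479 = 3832
    Σ(formed) = 6916 kJ
  ΔH_A = 5630 − 6916 = −1286 kJ
Reaction B:
  Bonds broken (reactants):
    C-H: 4 × 423 = 1692
    O-H: 4 × 479 = 1916
    Σ(broken) = 3608 kJ
  Bonds formed (products):
    C=O: 2 × 771 = 1542
    H-H: 4 × 430 = 1720
    Σ(formed) = 3262 kJ
  ΔH_B = 3608 − 3262 = +346 kJ
ΔH_A − ΔH_B = −1632 kJ, so reaction A has the more negative ΔH; |ΔH_A − ΔH_B| = 1632 kJ.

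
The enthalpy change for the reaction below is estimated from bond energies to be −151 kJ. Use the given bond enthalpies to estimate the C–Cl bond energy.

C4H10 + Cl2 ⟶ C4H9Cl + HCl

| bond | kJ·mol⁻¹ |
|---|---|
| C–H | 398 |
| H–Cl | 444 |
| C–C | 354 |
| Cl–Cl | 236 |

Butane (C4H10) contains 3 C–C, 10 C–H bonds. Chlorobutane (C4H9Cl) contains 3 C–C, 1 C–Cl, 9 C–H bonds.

D(C–Cl) ≈ 341 kJ/mol

Let D be the C–Cl bond energy.
Σ(broken) = 3×354 + 10×398 + 1×236 = 5278
Σ(formed) = 3×354 + 1×D + 9×398 + 1×444 = 5088 + D
ΔH = Σ(broken) − Σ(formed) = (5278) − (5088 + D) = +190 − D
Setting this equal to −151 kJ gives D = 341 kJ/mol.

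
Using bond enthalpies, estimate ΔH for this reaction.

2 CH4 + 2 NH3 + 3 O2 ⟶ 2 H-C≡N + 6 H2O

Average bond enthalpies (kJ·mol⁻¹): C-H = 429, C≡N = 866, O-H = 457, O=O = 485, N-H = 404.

ΔH ≈ −763 kJ

Bonds broken (reactants):
  C-H: 8 × 429 = 3432
  N-H: 6 × 404 = 2424
  O=O: 3 × 485 = 1455
  Σ(broken) = 7311 kJ
Bonds formed (products):
  C≡N: 2 × 866 = 1732
  C-H: 2 × 429 = 858
  O-H: 12 × 457 = 5484
  Σ(formed) = 8074 kJ
ΔH = Σ(broken) − Σ(formed) = 7311 − 8074 = −763 kJ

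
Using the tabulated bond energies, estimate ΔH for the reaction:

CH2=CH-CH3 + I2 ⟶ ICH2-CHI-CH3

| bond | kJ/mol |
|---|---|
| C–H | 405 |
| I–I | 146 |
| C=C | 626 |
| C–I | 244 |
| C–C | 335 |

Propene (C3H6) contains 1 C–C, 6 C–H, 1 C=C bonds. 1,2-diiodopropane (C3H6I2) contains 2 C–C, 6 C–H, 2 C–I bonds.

Bonds broken (reactants):
  C–C: 1 × 335 = 335
  C–H: 6 × 405 = 2430
  C=C: 1 × 626 = 626
  I–I: 1 × 146 = 146
  Σ(broken) = 3537 kJ
Bonds formed (products):
  C–C: 2 × 335 = 670
  C–H: 6 × 405 = 2430
  C–I: 2 × 244 = 488
  Σ(formed) = 3588 kJ
ΔH = Σ(broken) − Σ(formed) = 3537 − 3588 = −51 kJ

ΔH ≈ −51 kJ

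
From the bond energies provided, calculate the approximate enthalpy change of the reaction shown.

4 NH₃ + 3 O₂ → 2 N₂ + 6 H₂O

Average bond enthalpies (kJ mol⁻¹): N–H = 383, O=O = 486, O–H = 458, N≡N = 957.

ΔH ≈ −1356 kJ

Bonds broken (reactants):
  N–H: 12 × 383 = 4596
  O=O: 3 × 486 = 1458
  Σ(broken) = 6054 kJ
Bonds formed (products):
  N≡N: 2 × 957 = 1914
  O–H: 12 × 458 = 5496
  Σ(formed) = 7410 kJ
ΔH = Σ(broken) − Σ(formed) = 6054 − 7410 = −1356 kJ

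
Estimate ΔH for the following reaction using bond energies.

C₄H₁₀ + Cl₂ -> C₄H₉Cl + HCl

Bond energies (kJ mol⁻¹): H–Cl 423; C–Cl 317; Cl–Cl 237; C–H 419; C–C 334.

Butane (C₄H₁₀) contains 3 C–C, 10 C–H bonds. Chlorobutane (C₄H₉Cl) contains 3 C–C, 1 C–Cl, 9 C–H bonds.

ΔH ≈ −84 kJ

Bonds broken (reactants):
  C–C: 3 × 334 = 1002
  C–H: 10 × 419 = 4190
  Cl–Cl: 1 × 237 = 237
  Σ(broken) = 5429 kJ
Bonds formed (products):
  C–C: 3 × 334 = 1002
  C–Cl: 1 × 317 = 317
  C–H: 9 × 419 = 3771
  H–Cl: 1 × 423 = 423
  Σ(formed) = 5513 kJ
ΔH = Σ(broken) − Σ(formed) = 5429 − 5513 = −84 kJ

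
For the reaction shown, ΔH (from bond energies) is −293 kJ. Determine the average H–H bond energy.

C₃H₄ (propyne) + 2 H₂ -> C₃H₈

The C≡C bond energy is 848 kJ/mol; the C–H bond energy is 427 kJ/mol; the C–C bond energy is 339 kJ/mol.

Let D be the H–H bond energy.
Σ(broken) = 1×848 + 1×339 + 4×427 + 2×D = 2895 + 2D
Σ(formed) = 2×339 + 8×427 = 4094
ΔH = Σ(broken) − Σ(formed) = (2895 + 2D) − (4094) = −1199 + 2D
Setting this equal to −293 kJ gives 2D = 906, so D = 453 kJ/mol.

D(H–H) ≈ 453 kJ/mol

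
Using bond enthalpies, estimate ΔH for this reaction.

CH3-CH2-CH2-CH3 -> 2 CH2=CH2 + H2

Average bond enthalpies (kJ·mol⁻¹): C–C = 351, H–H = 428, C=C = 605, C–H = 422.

ΔH ≈ +259 kJ

Bonds broken (reactants):
  C–C: 3 × 351 = 1053
  C–H: 10 × 422 = 4220
  Σ(broken) = 5273 kJ
Bonds formed (products):
  C–H: 8 × 422 = 3376
  C=C: 2 × 605 = 1210
  H–H: 1 × 428 = 428
  Σ(formed) = 5014 kJ
ΔH = Σ(broken) − Σ(formed) = 5273 − 5014 = +259 kJ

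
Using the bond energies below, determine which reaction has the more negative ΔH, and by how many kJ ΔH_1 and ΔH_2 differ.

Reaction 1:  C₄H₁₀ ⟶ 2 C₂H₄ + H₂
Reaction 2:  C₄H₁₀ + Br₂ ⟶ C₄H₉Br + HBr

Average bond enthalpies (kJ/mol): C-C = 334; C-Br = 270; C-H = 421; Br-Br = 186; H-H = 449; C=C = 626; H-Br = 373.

Reaction 2, by 179 kJ

Reaction 1:
  Bonds broken (reactants):
    C-C: 3 × 334 = 1002
    C-H: 10 × 421 = 4210
    Σ(broken) = 5212 kJ
  Bonds formed (products):
    C-H: 8 × 421 = 3368
    C=C: 2 × 626 = 1252
    H-H: 1 × 449 = 449
    Σ(formed) = 5069 kJ
  ΔH_1 = 5212 − 5069 = +143 kJ
Reaction 2:
  Bonds broken (reactants):
    Br-Br: 1 × 186 = 186
    C-C: 3 × 334 = 1002
    C-H: 10 × 421 = 4210
    Σ(broken) = 5398 kJ
  Bonds formed (products):
    C-Br: 1 × 270 = 270
    C-C: 3 × 334 = 1002
    C-H: 9 × 421 = 3789
    H-Br: 1 × 373 = 373
    Σ(formed) = 5434 kJ
  ΔH_2 = 5398 − 5434 = −36 kJ
ΔH_1 − ΔH_2 = +179 kJ, so reaction 2 has the more negative ΔH; |ΔH_1 − ΔH_2| = 179 kJ.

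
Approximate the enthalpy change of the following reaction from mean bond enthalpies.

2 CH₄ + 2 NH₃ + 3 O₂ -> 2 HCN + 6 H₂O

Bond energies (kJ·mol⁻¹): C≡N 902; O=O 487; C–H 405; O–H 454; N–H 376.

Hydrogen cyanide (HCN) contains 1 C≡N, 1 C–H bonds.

Bonds broken (reactants):
  C–H: 8 × 405 = 3240
  N–H: 6 × 376 = 2256
  O=O: 3 × 487 = 1461
  Σ(broken) = 6957 kJ
Bonds formed (products):
  C≡N: 2 × 902 = 1804
  C–H: 2 × 405 = 810
  O–H: 12 × 454 = 5448
  Σ(formed) = 8062 kJ
ΔH = Σ(broken) − Σ(formed) = 6957 − 8062 = −1105 kJ

ΔH ≈ −1105 kJ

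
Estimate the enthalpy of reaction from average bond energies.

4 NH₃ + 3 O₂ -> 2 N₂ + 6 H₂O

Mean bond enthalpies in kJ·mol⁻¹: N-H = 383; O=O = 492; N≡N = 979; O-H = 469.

Bonds broken (reactants):
  N-H: 12 × 383 = 4596
  O=O: 3 × 492 = 1476
  Σ(broken) = 6072 kJ
Bonds formed (products):
  N≡N: 2 × 979 = 1958
  O-H: 12 × 469 = 5628
  Σ(formed) = 7586 kJ
ΔH = Σ(broken) − Σ(formed) = 6072 − 7586 = −1514 kJ

ΔH ≈ −1514 kJ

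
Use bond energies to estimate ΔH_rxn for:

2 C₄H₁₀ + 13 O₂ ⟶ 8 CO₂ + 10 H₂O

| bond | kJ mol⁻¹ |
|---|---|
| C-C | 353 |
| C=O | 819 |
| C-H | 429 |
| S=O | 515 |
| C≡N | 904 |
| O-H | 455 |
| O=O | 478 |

Bonds broken (reactants):
  C-C: 6 × 353 = 2118
  C-H: 20 × 429 = 8580
  O=O: 13 × 478 = 6214
  Σ(broken) = 16912 kJ
Bonds formed (products):
  C=O: 16 × 819 = 13104
  O-H: 20 × 455 = 9100
  Σ(formed) = 22204 kJ
ΔH = Σ(broken) − Σ(formed) = 16912 − 22204 = −5292 kJ

ΔH ≈ −5292 kJ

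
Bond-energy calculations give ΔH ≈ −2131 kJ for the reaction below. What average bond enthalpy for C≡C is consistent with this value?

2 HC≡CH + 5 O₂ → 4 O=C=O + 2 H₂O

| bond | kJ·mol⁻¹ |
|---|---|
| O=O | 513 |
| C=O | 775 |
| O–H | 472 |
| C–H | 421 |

D(C≡C) ≈ 854 kJ/mol

Let D be the C≡C bond energy.
Σ(broken) = 2×D + 4×421 + 5×513 = 4249 + 2D
Σ(formed) = 8×775 + 4×472 = 8088
ΔH = Σ(broken) − Σ(formed) = (4249 + 2D) − (8088) = −3839 + 2D
Setting this equal to −2131 kJ gives 2D = 1708, so D = 854 kJ/mol.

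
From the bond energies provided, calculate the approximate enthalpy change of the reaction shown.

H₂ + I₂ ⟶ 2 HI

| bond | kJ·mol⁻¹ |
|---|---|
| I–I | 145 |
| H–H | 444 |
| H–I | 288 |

ΔH ≈ +13 kJ

Bonds broken (reactants):
  H–H: 1 × 444 = 444
  I–I: 1 × 145 = 145
  Σ(broken) = 589 kJ
Bonds formed (products):
  H–I: 2 × 288 = 576
  Σ(formed) = 576 kJ
ΔH = Σ(broken) − Σ(formed) = 589 − 576 = +13 kJ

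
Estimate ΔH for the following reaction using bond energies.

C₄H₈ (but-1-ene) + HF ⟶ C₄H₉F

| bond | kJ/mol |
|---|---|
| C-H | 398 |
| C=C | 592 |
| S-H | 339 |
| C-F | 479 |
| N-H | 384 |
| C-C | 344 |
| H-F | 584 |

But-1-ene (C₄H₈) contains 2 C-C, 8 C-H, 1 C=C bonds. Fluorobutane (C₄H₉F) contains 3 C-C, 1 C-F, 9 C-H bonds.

ΔH ≈ −45 kJ

Bonds broken (reactants):
  C-C: 2 × 344 = 688
  C-H: 8 × 398 = 3184
  C=C: 1 × 592 = 592
  H-F: 1 × 584 = 584
  Σ(broken) = 5048 kJ
Bonds formed (products):
  C-C: 3 × 344 = 1032
  C-F: 1 × 479 = 479
  C-H: 9 × 398 = 3582
  Σ(formed) = 5093 kJ
ΔH = Σ(broken) − Σ(formed) = 5048 − 5093 = −45 kJ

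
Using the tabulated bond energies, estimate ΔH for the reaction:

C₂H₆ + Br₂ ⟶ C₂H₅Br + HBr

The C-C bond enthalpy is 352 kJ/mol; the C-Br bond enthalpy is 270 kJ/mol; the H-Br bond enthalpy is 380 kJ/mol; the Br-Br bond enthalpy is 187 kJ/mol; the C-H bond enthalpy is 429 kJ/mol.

ΔH ≈ −34 kJ

Bonds broken (reactants):
  Br-Br: 1 × 187 = 187
  C-C: 1 × 352 = 352
  C-H: 6 × 429 = 2574
  Σ(broken) = 3113 kJ
Bonds formed (products):
  C-Br: 1 × 270 = 270
  C-C: 1 × 352 = 352
  C-H: 5 × 429 = 2145
  H-Br: 1 × 380 = 380
  Σ(formed) = 3147 kJ
ΔH = Σ(broken) − Σ(formed) = 3113 − 3147 = −34 kJ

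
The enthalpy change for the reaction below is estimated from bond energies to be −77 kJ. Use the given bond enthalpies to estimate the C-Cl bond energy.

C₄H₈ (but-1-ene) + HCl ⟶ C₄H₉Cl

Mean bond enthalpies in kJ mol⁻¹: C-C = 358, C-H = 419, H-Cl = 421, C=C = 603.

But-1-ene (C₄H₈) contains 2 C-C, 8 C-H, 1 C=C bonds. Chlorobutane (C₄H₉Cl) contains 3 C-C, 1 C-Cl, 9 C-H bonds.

Let D be the C-Cl bond energy.
Σ(broken) = 2×358 + 8×419 + 1×603 + 1×421 = 5092
Σ(formed) = 3×358 + 1×D + 9×419 = 4845 + D
ΔH = Σ(broken) − Σ(formed) = (5092) − (4845 + D) = +247 − D
Setting this equal to −77 kJ gives D = 324 kJ/mol.

D(C-Cl) ≈ 324 kJ/mol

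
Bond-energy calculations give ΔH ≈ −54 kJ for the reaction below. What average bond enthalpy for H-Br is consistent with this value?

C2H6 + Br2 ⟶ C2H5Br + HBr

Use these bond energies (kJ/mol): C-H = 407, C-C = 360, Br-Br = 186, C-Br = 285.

Let D be the H-Br bond energy.
Σ(broken) = 1×186 + 1×360 + 6×407 = 2988
Σ(formed) = 1×285 + 1×360 + 5×407 + 1×D = 2680 + D
ΔH = Σ(broken) − Σ(formed) = (2988) − (2680 + D) = +308 − D
Setting this equal to −54 kJ gives D = 362 kJ/mol.

D(H-Br) ≈ 362 kJ/mol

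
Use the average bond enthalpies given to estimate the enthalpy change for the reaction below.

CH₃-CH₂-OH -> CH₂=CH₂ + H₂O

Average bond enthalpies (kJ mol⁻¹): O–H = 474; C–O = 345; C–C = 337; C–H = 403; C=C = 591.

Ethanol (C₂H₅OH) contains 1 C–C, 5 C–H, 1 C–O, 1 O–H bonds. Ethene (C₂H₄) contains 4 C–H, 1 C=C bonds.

ΔH ≈ +20 kJ

Bonds broken (reactants):
  C–C: 1 × 337 = 337
  C–H: 5 × 403 = 2015
  C–O: 1 × 345 = 345
  O–H: 1 × 474 = 474
  Σ(broken) = 3171 kJ
Bonds formed (products):
  C–H: 4 × 403 = 1612
  C=C: 1 × 591 = 591
  O–H: 2 × 474 = 948
  Σ(formed) = 3151 kJ
ΔH = Σ(broken) − Σ(formed) = 3171 − 3151 = +20 kJ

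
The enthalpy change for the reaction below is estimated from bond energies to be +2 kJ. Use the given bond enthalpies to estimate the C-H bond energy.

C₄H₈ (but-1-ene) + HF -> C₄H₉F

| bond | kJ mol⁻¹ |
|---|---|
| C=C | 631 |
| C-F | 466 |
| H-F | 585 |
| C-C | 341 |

D(C-H) ≈ 407 kJ/mol

Let D be the C-H bond energy.
Σ(broken) = 2×341 + 8×D + 1×631 + 1×585 = 1898 + 8D
Σ(formed) = 3×341 + 1×466 + 9×D = 1489 + 9D
ΔH = Σ(broken) − Σ(formed) = (1898 + 8D) − (1489 + 9D) = +409 − D
Setting this equal to +2 kJ gives D = 407 kJ/mol.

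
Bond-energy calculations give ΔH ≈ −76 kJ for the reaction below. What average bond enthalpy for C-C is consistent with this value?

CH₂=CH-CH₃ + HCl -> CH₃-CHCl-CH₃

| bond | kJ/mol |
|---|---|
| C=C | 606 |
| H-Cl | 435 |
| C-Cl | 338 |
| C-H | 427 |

Let D be the C-C bond energy.
Σ(broken) = 1×D + 6×427 + 1×606 + 1×435 = 3603 + D
Σ(formed) = 2×D + 1×338 + 7×427 = 3327 + 2D
ΔH = Σ(broken) − Σ(formed) = (3603 + D) − (3327 + 2D) = +276 − D
Setting this equal to −76 kJ gives D = 352 kJ/mol.

D(C-C) ≈ 352 kJ/mol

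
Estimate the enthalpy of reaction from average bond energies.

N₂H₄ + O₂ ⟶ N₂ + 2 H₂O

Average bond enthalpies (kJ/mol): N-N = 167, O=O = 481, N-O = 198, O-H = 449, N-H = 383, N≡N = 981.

ΔH ≈ −597 kJ

Bonds broken (reactants):
  N-H: 4 × 383 = 1532
  N-N: 1 × 167 = 167
  O=O: 1 × 481 = 481
  Σ(broken) = 2180 kJ
Bonds formed (products):
  N≡N: 1 × 981 = 981
  O-H: 4 × 449 = 1796
  Σ(formed) = 2777 kJ
ΔH = Σ(broken) − Σ(formed) = 2180 − 2777 = −597 kJ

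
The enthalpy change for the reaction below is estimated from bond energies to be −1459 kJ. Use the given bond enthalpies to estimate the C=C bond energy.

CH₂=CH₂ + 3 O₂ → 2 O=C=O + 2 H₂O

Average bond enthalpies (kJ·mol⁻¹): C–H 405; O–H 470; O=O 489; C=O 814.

Let D be the C=C bond energy.
Σ(broken) = 4×405 + 1×D + 3×489 = 3087 + D
Σ(formed) = 4×814 + 4×470 = 5136
ΔH = Σ(broken) − Σ(formed) = (3087 + D) − (5136) = −2049 + D
Setting this equal to −1459 kJ gives D = 590 kJ/mol.

D(C=C) ≈ 590 kJ/mol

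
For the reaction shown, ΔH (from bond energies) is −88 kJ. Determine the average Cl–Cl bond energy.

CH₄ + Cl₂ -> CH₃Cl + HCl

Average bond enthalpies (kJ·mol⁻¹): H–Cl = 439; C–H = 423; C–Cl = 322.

Let D be the Cl–Cl bond energy.
Σ(broken) = 4×423 + 1×D = 1692 + D
Σ(formed) = 1×322 + 3×423 + 1×439 = 2030
ΔH = Σ(broken) − Σ(formed) = (1692 + D) − (2030) = −338 + D
Setting this equal to −88 kJ gives D = 250 kJ/mol.

D(Cl–Cl) ≈ 250 kJ/mol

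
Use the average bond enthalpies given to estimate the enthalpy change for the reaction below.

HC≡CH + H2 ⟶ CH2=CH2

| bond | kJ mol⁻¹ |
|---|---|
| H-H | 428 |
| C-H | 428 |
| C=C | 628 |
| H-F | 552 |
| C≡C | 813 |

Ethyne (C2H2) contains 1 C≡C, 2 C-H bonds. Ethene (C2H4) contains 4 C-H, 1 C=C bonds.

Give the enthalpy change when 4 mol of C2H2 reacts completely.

ΔH = −972 kJ

Bonds broken (reactants):
  C≡C: 1 × 813 = 813
  C-H: 2 × 428 = 856
  H-H: 1 × 428 = 428
  Σ(broken) = 2097 kJ
Bonds formed (products):
  C-H: 4 × 428 = 1712
  C=C: 1 × 628 = 628
  Σ(formed) = 2340 kJ
ΔH = Σ(broken) − Σ(formed) = 2097 − 2340 = −243 kJ
For 4× the reaction as written: 4 × (−243) = −972 kJ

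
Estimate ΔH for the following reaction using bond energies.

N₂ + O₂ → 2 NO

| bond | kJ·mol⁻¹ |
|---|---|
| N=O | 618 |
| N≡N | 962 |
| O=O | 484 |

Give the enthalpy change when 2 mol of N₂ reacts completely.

Bonds broken (reactants):
  N≡N: 1 × 962 = 962
  O=O: 1 × 484 = 484
  Σ(broken) = 1446 kJ
Bonds formed (products):
  N=O: 2 × 618 = 1236
  Σ(formed) = 1236 kJ
ΔH = Σ(broken) − Σ(formed) = 1446 − 1236 = +210 kJ
For 2× the reaction as written: 2 × (+210) = +420 kJ

ΔH = +420 kJ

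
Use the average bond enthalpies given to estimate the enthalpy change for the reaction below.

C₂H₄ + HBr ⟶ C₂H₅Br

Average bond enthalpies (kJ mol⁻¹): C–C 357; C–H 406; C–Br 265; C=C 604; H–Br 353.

ΔH ≈ −71 kJ

Bonds broken (reactants):
  C–H: 4 × 406 = 1624
  C=C: 1 × 604 = 604
  H–Br: 1 × 353 = 353
  Σ(broken) = 2581 kJ
Bonds formed (products):
  C–Br: 1 × 265 = 265
  C–C: 1 × 357 = 357
  C–H: 5 × 406 = 2030
  Σ(formed) = 2652 kJ
ΔH = Σ(broken) − Σ(formed) = 2581 − 2652 = −71 kJ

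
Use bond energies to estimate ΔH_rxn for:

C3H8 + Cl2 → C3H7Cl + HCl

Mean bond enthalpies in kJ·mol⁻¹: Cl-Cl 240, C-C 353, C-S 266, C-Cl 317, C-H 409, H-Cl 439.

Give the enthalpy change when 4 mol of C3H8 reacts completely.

ΔH = −428 kJ

Bonds broken (reactants):
  C-C: 2 × 353 = 706
  C-H: 8 × 409 = 3272
  Cl-Cl: 1 × 240 = 240
  Σ(broken) = 4218 kJ
Bonds formed (products):
  C-C: 2 × 353 = 706
  C-Cl: 1 × 317 = 317
  C-H: 7 × 409 = 2863
  H-Cl: 1 × 439 = 439
  Σ(formed) = 4325 kJ
ΔH = Σ(broken) − Σ(formed) = 4218 − 4325 = −107 kJ
For 4× the reaction as written: 4 × (−107) = −428 kJ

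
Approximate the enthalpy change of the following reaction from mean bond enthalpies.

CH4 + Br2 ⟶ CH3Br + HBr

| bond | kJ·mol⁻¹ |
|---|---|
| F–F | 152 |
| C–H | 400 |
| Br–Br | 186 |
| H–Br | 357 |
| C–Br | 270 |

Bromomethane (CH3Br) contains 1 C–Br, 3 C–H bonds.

Bonds broken (reactants):
  Br–Br: 1 × 186 = 186
  C–H: 4 × 400 = 1600
  Σ(broken) = 1786 kJ
Bonds formed (products):
  C–Br: 1 × 270 = 270
  C–H: 3 × 400 = 1200
  H–Br: 1 × 357 = 357
  Σ(formed) = 1827 kJ
ΔH = Σ(broken) − Σ(formed) = 1786 − 1827 = −41 kJ

ΔH ≈ −41 kJ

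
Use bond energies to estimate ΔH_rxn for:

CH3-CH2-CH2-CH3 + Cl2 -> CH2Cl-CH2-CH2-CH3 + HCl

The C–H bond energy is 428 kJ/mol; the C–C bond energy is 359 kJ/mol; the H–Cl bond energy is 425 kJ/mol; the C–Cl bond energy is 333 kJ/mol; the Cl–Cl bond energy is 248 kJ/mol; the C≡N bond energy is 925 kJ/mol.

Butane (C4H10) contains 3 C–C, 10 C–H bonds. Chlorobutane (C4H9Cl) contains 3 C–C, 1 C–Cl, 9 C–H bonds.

ΔH ≈ −82 kJ

Bonds broken (reactants):
  C–C: 3 × 359 = 1077
  C–H: 10 × 428 = 4280
  Cl–Cl: 1 × 248 = 248
  Σ(broken) = 5605 kJ
Bonds formed (products):
  C–C: 3 × 359 = 1077
  C–Cl: 1 × 333 = 333
  C–H: 9 × 428 = 3852
  H–Cl: 1 × 425 = 425
  Σ(formed) = 5687 kJ
ΔH = Σ(broken) − Σ(formed) = 5605 − 5687 = −82 kJ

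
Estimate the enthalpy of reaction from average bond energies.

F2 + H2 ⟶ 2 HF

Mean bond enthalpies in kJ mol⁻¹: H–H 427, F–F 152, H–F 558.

Bonds broken (reactants):
  F–F: 1 × 152 = 152
  H–H: 1 × 427 = 427
  Σ(broken) = 579 kJ
Bonds formed (products):
  H–F: 2 × 558 = 1116
  Σ(formed) = 1116 kJ
ΔH = Σ(broken) − Σ(formed) = 579 − 1116 = −537 kJ

ΔH ≈ −537 kJ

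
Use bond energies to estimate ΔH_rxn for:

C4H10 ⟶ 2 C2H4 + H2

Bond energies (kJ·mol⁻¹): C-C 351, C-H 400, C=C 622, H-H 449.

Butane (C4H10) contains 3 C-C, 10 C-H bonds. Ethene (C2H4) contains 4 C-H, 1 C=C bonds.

ΔH ≈ +160 kJ

Bonds broken (reactants):
  C-C: 3 × 351 = 1053
  C-H: 10 × 400 = 4000
  Σ(broken) = 5053 kJ
Bonds formed (products):
  C-H: 8 × 400 = 3200
  C=C: 2 × 622 = 1244
  H-H: 1 × 449 = 449
  Σ(formed) = 4893 kJ
ΔH = Σ(broken) − Σ(formed) = 5053 − 4893 = +160 kJ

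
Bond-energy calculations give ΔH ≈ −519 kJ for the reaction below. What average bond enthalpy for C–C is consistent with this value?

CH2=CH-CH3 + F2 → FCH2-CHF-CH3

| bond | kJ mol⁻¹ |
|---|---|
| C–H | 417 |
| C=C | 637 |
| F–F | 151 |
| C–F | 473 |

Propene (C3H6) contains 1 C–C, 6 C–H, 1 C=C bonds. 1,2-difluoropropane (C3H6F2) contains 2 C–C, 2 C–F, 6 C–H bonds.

D(C–C) ≈ 361 kJ/mol

Let D be the C–C bond energy.
Σ(broken) = 1×D + 6×417 + 1×637 + 1×151 = 3290 + D
Σ(formed) = 2×D + 2×473 + 6×417 = 3448 + 2D
ΔH = Σ(broken) − Σ(formed) = (3290 + D) − (3448 + 2D) = −158 − D
Setting this equal to −519 kJ gives D = 361 kJ/mol.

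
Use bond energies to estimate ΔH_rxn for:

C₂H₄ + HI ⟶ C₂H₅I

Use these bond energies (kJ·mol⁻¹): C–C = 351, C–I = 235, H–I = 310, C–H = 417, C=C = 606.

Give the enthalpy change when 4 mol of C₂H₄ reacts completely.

ΔH = −348 kJ

Bonds broken (reactants):
  C–H: 4 × 417 = 1668
  C=C: 1 × 606 = 606
  H–I: 1 × 310 = 310
  Σ(broken) = 2584 kJ
Bonds formed (products):
  C–C: 1 × 351 = 351
  C–H: 5 × 417 = 2085
  C–I: 1 × 235 = 235
  Σ(formed) = 2671 kJ
ΔH = Σ(broken) − Σ(formed) = 2584 − 2671 = −87 kJ
For 4× the reaction as written: 4 × (−87) = −348 kJ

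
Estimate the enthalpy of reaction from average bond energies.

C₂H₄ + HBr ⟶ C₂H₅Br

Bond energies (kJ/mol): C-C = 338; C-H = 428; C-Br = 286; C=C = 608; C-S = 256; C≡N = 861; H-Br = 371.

ΔH ≈ −73 kJ

Bonds broken (reactants):
  C-H: 4 × 428 = 1712
  C=C: 1 × 608 = 608
  H-Br: 1 × 371 = 371
  Σ(broken) = 2691 kJ
Bonds formed (products):
  C-Br: 1 × 286 = 286
  C-C: 1 × 338 = 338
  C-H: 5 × 428 = 2140
  Σ(formed) = 2764 kJ
ΔH = Σ(broken) − Σ(formed) = 2691 − 2764 = −73 kJ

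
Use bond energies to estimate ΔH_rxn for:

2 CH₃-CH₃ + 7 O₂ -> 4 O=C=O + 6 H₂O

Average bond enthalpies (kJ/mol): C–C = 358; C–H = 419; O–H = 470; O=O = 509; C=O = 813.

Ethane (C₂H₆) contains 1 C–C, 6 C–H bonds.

ΔH ≈ −2837 kJ

Bonds broken (reactants):
  C–C: 2 × 358 = 716
  C–H: 12 × 419 = 5028
  O=O: 7 × 509 = 3563
  Σ(broken) = 9307 kJ
Bonds formed (products):
  C=O: 8 × 813 = 6504
  O–H: 12 × 470 = 5640
  Σ(formed) = 12144 kJ
ΔH = Σ(broken) − Σ(formed) = 9307 − 12144 = −2837 kJ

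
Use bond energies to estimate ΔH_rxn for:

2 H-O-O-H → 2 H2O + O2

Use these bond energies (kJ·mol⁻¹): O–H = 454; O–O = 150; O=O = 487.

Bonds broken (reactants):
  O–H: 4 × 454 = 1816
  O–O: 2 × 150 = 300
  Σ(broken) = 2116 kJ
Bonds formed (products):
  O–H: 4 × 454 = 1816
  O=O: 1 × 487 = 487
  Σ(formed) = 2303 kJ
ΔH = Σ(broken) − Σ(formed) = 2116 − 2303 = −187 kJ

ΔH ≈ −187 kJ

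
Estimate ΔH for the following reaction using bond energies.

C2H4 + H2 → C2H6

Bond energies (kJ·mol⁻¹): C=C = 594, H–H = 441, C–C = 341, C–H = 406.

ΔH ≈ −118 kJ

Bonds broken (reactants):
  C–H: 4 × 406 = 1624
  C=C: 1 × 594 = 594
  H–H: 1 × 441 = 441
  Σ(broken) = 2659 kJ
Bonds formed (products):
  C–C: 1 × 341 = 341
  C–H: 6 × 406 = 2436
  Σ(formed) = 2777 kJ
ΔH = Σ(broken) − Σ(formed) = 2659 − 2777 = −118 kJ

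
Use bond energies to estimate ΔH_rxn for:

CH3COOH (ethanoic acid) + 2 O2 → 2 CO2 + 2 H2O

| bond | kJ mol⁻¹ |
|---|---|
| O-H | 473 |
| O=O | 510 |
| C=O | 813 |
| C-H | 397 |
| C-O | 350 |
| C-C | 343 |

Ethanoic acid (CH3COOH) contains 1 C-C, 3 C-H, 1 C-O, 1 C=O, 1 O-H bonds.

Bonds broken (reactants):
  C-C: 1 × 343 = 343
  C-H: 3 × 397 = 1191
  C-O: 1 × 350 = 350
  C=O: 1 × 813 = 813
  O-H: 1 × 473 = 473
  O=O: 2 × 510 = 1020
  Σ(broken) = 4190 kJ
Bonds formed (products):
  C=O: 4 × 813 = 3252
  O-H: 4 × 473 = 1892
  Σ(formed) = 5144 kJ
ΔH = Σ(broken) − Σ(formed) = 4190 − 5144 = −954 kJ

ΔH ≈ −954 kJ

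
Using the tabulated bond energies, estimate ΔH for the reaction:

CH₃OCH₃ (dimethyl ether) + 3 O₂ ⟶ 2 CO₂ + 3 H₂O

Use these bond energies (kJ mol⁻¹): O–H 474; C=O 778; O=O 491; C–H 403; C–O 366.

ΔH ≈ −1333 kJ

Bonds broken (reactants):
  C–H: 6 × 403 = 2418
  C–O: 2 × 366 = 732
  O=O: 3 × 491 = 1473
  Σ(broken) = 4623 kJ
Bonds formed (products):
  C=O: 4 × 778 = 3112
  O–H: 6 × 474 = 2844
  Σ(formed) = 5956 kJ
ΔH = Σ(broken) − Σ(formed) = 4623 − 5956 = −1333 kJ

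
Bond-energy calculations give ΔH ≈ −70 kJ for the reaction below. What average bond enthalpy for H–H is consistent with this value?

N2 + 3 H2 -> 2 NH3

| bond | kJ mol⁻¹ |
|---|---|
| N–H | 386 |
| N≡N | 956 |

D(H–H) ≈ 430 kJ/mol

Let D be the H–H bond energy.
Σ(broken) = 3×D + 1×956 = 956 + 3D
Σ(formed) = 6×386 = 2316
ΔH = Σ(broken) − Σ(formed) = (956 + 3D) − (2316) = −1360 + 3D
Setting this equal to −70 kJ gives 3D = 1290, so D = 430 kJ/mol.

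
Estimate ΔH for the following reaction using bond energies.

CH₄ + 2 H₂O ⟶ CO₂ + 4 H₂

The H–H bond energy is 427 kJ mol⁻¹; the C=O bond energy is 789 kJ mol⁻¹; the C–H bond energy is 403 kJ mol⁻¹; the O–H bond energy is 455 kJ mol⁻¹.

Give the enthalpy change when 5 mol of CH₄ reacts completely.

ΔH = +730 kJ

Bonds broken (reactants):
  C–H: 4 × 403 = 1612
  O–H: 4 × 455 = 1820
  Σ(broken) = 3432 kJ
Bonds formed (products):
  C=O: 2 × 789 = 1578
  H–H: 4 × 427 = 1708
  Σ(formed) = 3286 kJ
ΔH = Σ(broken) − Σ(formed) = 3432 − 3286 = +146 kJ
For 5× the reaction as written: 5 × (+146) = +730 kJ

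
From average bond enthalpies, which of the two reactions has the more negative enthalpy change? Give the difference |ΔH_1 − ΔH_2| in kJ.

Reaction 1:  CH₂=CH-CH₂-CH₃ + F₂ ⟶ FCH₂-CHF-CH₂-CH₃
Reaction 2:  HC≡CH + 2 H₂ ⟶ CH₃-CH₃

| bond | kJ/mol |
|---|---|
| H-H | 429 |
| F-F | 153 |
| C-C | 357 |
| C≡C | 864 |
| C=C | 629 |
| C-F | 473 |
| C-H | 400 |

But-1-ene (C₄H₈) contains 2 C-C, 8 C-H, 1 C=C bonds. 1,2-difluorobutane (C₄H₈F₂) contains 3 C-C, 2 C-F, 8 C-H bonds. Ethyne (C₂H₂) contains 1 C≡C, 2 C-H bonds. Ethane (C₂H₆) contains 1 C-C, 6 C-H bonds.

Reaction 1, by 286 kJ

Reaction 1:
  Bonds broken (reactants):
    C-C: 2 × 357 = 714
    C-H: 8 × 400 = 3200
    C=C: 1 × 629 = 629
    F-F: 1 × 153 = 153
    Σ(broken) = 4696 kJ
  Bonds formed (products):
    C-C: 3 × 357 = 1071
    C-F: 2 × 473 = 946
    C-H: 8 × 400 = 3200
    Σ(formed) = 5217 kJ
  ΔH_1 = 4696 − 5217 = −521 kJ
Reaction 2:
  Bonds broken (reactants):
    C≡C: 1 × 864 = 864
    C-H: 2 × 400 = 800
    H-H: 2 × 429 = 858
    Σ(broken) = 2522 kJ
  Bonds formed (products):
    C-C: 1 × 357 = 357
    C-H: 6 × 400 = 2400
    Σ(formed) = 2757 kJ
  ΔH_2 = 2522 − 2757 = −235 kJ
ΔH_1 − ΔH_2 = −286 kJ, so reaction 1 has the more negative ΔH; |ΔH_1 − ΔH_2| = 286 kJ.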